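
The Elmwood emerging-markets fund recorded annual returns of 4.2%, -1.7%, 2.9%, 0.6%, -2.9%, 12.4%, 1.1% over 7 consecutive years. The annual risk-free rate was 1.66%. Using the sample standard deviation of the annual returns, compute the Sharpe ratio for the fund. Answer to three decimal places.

Mean return r̄ = 16.60 / 7 = 2.3714%
Σ(r − r̄)² = 153.3143; sample σ = √(153.3143/6) = 5.0549%
Sharpe = (r̄ − rf) / σ = (2.3714 − 1.66) / 5.0549 = 0.7114 / 5.0549 = 0.1407

0.141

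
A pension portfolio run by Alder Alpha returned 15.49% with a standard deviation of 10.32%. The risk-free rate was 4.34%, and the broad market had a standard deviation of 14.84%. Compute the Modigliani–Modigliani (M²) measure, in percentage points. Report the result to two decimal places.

Sharpe = (Rp − Rf) / σp = (15.49% − 4.34%) / 10.32% = 1.0804
M² = Rf + Sharpe × σm = 4.34% + 1.0804 × 14.84% = 20.3731%

20.37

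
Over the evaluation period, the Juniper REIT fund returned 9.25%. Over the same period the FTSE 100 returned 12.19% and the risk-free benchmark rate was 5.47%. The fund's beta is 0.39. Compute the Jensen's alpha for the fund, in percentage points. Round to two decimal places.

CAPM expected return = Rf + β(Rm − Rf) = 5.47% + 0.39 × (12.19% − 5.47%) = 5.47 + 0.39 × 6.72 = 8.0908%
Jensen's α = Rp − E[R] = 9.25% − 8.0908% = 1.1592

1.16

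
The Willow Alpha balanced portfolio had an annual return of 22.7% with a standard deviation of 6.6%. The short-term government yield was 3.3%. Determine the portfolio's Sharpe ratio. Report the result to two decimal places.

2.94

Sharpe = (Rp − Rf) / σp = (22.7% − 3.3%) / 6.6% = 19.40% / 6.6% = 2.9394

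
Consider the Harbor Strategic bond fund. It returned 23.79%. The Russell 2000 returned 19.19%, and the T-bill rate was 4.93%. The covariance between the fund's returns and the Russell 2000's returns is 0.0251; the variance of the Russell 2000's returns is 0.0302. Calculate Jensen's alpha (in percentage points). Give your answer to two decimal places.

7.01

β = Cov / Var = 0.0251 / 0.0302 = 0.8311
E[R] = Rf + β(Rm − Rf) = 4.93% + 0.8311 × (19.19% − 4.93%) = 16.7815%
α = Rp − E[R] = 23.79% − 16.7815% = 7.0085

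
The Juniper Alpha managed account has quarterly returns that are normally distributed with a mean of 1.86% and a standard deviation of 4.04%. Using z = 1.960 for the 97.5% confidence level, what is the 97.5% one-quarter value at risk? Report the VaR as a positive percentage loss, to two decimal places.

VaR (as % loss) = −(μ − z·σ) = −(1.86% − 1.960 × 4.04%) = −(-6.0584%) = 6.0584%

6.06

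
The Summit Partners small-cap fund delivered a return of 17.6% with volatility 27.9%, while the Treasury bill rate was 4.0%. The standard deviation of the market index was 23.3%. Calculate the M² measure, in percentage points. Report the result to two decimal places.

15.36

Sharpe = (Rp − Rf) / σp = (17.6% − 4.0%) / 27.9% = 0.4875
M² = Rf + Sharpe × σm = 4.0% + 0.4875 × 23.3% = 15.3588%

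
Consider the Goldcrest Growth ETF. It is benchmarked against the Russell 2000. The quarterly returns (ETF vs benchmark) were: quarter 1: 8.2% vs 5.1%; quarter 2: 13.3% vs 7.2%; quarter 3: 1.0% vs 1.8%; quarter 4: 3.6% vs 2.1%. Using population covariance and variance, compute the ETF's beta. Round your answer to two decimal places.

r̄p = 6.5250%,  r̄m = 4.0500%
Cov = Σ(rp − r̄p)(rm − r̄m) / 4 = 10.3088
Var(rm) = Σ(rm − r̄m)² / 4 = 4.9725
β = Cov / Var = 10.3088 / 4.9725 = 2.0732

2.07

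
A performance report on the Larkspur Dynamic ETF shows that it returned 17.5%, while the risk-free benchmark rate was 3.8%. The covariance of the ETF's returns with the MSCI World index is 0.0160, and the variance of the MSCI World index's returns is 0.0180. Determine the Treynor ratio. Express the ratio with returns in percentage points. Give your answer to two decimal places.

15.41

β = Cov / Var = 0.0160 / 0.0180 = 0.8889
Treynor = (Rp − Rf) / β = (17.5% − 3.8%) / 0.8889 = 13.70 / 0.8889 = 15.4123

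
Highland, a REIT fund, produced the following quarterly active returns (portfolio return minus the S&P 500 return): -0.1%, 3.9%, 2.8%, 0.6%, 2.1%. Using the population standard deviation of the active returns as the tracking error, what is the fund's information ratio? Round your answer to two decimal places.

r̄ = (-0.1 + 3.9 + 2.8 + 0.6 + 2.1) / 5 = 9.30 / 5 = 1.8600%
Σ(r − r̄)² = (-0.1 − 1.8600)² + (3.9 − 1.8600)² + … = 10.5320
σ = √[10.5320 / 5] = 1.4513%
IR = r̄ / tracking error = 1.8600 / 1.4513 = 1.2816

1.28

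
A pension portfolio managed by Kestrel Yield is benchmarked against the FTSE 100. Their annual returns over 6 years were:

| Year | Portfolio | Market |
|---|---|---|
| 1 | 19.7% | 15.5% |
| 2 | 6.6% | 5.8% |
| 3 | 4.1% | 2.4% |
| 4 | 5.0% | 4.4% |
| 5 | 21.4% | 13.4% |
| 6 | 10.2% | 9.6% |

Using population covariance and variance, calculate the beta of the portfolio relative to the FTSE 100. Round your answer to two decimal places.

r̄p = 11.1667%,  r̄m = 8.5167%
Cov = Σ(rp − r̄p)(rm − r̄m) / 6 = 31.5889
Var(rm) = Σ(rm − r̄m)² / 6 = 22.5881
β = Cov / Var = 31.5889 / 22.5881 = 1.3985

1.40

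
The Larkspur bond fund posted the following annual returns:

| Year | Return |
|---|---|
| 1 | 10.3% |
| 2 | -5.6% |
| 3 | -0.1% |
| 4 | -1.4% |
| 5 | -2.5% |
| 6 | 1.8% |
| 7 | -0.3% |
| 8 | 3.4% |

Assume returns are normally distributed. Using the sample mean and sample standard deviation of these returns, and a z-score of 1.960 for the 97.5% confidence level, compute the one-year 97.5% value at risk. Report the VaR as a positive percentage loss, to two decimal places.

8.57

r̄ = (10.3 − 5.6 − 0.1 − 1.4 − 2.5 + 1.8 − 0.3 + 3.4) / 8 = 5.60 / 8 = 0.7000%
Σ(r − r̄)² = 156.6400; sample σ = √(156.6400/7) = 4.7304%
VaR = −(r̄ − z·σ) = −(0.7000 − 1.960 × 4.7304) = −(-8.5716) = 8.5716%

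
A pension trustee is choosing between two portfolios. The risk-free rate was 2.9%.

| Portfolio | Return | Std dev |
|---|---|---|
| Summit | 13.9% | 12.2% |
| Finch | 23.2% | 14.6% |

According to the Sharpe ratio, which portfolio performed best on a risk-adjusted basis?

Summit: Sharpe ratio = (13.9% − 2.9%) / 12.2% = 0.902
Finch: Sharpe ratio = (23.2% − 2.9%) / 14.6% = 1.390
Highest: Finch (1.390).

Finch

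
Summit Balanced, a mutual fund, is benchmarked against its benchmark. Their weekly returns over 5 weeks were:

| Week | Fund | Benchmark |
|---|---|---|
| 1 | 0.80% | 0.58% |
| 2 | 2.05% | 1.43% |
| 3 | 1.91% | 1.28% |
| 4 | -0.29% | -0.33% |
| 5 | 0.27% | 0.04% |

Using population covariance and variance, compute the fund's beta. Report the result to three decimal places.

r̄p = 0.9480%,  r̄m = 0.6000%
Cov = Σ(rp − r̄p)(rm − r̄m) / 5 = 0.6206
Var(rm) = Σ(rm − r̄m)² / 5 = 0.4660
β = Cov / Var = 0.6206 / 0.4660 = 1.3318

1.332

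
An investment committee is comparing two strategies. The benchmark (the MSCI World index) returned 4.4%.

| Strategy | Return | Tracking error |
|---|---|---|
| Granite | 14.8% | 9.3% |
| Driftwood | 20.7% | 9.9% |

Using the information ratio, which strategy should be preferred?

Granite: IR = (14.8% − 4.4%) / 9.3% = 1.118
Driftwood: IR = (20.7% − 4.4%) / 9.9% = 1.646
Highest: Driftwood (1.646).

Driftwood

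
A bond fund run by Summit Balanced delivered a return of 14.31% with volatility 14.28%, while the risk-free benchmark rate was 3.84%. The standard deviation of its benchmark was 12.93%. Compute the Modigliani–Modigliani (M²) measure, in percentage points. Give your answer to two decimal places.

13.32

Sharpe = (Rp − Rf) / σp = (14.31% − 3.84%) / 14.28% = 0.7332
M² = Rf + Sharpe × σm = 3.84% + 0.7332 × 12.93% = 13.3203%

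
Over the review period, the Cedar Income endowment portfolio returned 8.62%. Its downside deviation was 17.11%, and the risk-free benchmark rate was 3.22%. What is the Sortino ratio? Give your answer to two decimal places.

0.32

Sortino = (Rp − Rf) / σd = (8.62% − 3.22%) / 17.11% = 5.40% / 17.11% = 0.3156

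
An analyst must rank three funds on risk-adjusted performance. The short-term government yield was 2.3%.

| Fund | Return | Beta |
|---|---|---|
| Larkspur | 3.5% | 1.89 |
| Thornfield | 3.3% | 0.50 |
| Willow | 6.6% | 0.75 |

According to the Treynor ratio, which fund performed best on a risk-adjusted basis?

Willow

Larkspur: Treynor = (3.5% − 2.3%) / 1.89 = 0.635
Thornfield: Treynor = (3.3% − 2.3%) / 0.50 = 2.000
Willow: Treynor = (6.6% − 2.3%) / 0.75 = 5.733
Highest: Willow (5.733).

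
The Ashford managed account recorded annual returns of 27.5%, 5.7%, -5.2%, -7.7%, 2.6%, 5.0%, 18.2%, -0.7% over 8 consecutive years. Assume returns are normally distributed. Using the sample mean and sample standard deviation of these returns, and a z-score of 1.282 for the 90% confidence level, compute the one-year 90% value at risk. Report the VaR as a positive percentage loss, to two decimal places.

9.50

Mean return r̄ = 45.40 / 8 = 5.6750%
Σ(r − r̄)² = (27.5 − 5.6750)² + (5.7 − 5.6750)² + … = 980.9150
sample σ = √(980.9150 / 7) = √140.1307 = 11.8377%
VaR = −(r̄ − z·σ) = −(5.6750 − 1.282 × 11.8377) = −(-9.5009) = 9.5009%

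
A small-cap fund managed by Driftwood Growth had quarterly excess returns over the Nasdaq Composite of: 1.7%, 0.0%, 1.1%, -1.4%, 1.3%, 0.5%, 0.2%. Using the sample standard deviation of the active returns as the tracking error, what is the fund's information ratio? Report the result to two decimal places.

0.47

Mean return r̄ = 3.40 / 7 = 0.4857%
Σ(r − r̄)² = 6.3886; sample σ = √(6.3886/6) = 1.0319%
IR = r̄ / tracking error = 0.4857 / 1.0319 = 0.4707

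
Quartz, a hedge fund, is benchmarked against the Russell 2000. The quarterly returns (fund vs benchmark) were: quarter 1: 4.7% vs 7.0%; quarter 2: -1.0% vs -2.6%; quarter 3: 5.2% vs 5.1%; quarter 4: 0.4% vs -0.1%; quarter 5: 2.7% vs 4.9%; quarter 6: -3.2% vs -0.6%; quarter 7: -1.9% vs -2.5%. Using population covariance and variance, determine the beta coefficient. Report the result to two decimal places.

0.75

r̄p = 0.9857%,  r̄m = 1.6000%
Cov = Σ(rp − r̄p)(rm − r̄m) / 7 = 10.1200
Var(rm) = Σ(rm − r̄m)² / 7 = 13.4971
β = Cov / Var = 10.1200 / 13.4971 = 0.7498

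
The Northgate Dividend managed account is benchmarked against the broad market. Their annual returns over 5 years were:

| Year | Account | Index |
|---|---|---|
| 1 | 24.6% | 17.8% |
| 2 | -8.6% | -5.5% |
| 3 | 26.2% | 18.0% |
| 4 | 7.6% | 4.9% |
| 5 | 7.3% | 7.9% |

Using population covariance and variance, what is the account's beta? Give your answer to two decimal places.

r̄p = 11.4200%,  r̄m = 8.6200%
Cov = Σ(rp − r̄p)(rm − r̄m) / 5 = 111.8976
Var(rm) = Σ(rm − r̄m)² / 5 = 77.1976
β = Cov / Var = 111.8976 / 77.1976 = 1.4495

1.45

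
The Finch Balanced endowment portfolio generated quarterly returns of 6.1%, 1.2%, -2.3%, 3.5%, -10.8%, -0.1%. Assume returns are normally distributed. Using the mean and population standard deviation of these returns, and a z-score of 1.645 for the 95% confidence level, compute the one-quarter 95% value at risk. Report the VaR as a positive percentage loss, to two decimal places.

μ = (6.1 + 1.2 − 2.3 + 3.5 − 10.8 − 0.1) / 6 = -2.40 / 6 = -0.4000%
Population std dev = √[171.8800 / 6] = 5.3523%
VaR = −(μ − z·σ) = −(-0.4000 − 1.645 × 5.3523) = −(-9.2045) = 9.2045%

9.20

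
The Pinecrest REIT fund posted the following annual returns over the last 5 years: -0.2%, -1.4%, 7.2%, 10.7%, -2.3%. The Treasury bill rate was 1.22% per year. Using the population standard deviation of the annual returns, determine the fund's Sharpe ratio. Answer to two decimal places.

μ = (-0.2 − 1.4 + 7.2 + 10.7 − 2.3) / 5 = 2.8000%
Σ(r − μ)² = 134.4200; population σ = √(134.4200/5) = 5.1850%
Sharpe = (μ − rf) / σ = (2.8000 − 1.22) / 5.1850 = 1.5800 / 5.1850 = 0.3047

0.30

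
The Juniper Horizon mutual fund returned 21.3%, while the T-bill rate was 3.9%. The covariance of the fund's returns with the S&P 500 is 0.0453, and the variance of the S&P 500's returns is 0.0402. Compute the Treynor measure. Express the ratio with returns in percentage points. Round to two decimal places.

β = Cov / Var = 0.0453 / 0.0402 = 1.1269
Treynor = (Rp − Rf) / β = (21.3% − 3.9%) / 1.1269 = 17.40 / 1.1269 = 15.4406

15.44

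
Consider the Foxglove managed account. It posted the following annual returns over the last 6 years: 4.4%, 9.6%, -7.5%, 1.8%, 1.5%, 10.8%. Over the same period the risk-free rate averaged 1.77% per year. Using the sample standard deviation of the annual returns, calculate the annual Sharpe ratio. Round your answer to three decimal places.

0.251

μ = (4.4 + 9.6 − 7.5 + 1.8 + 1.5 + 10.8) / 6 = 20.60 / 6 = 3.4333%
Σ(r − μ)² = (4.4 − 3.4333)² + (9.6 − 3.4333)² + (-7.5 − 3.4333)² + … = 219.1733
σ = √[219.1733 / 5] = 6.6208%
Sharpe = (μ − rf) / σ = (3.4333 − 1.77) / 6.6208 = 1.6633 / 6.6208 = 0.2512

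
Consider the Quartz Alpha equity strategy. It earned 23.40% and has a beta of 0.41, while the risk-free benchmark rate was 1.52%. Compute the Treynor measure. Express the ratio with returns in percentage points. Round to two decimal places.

Treynor = (Rp − Rf) / β = (23.40% − 1.52%) / 0.41 = 21.88 / 0.41 = 53.3659

53.37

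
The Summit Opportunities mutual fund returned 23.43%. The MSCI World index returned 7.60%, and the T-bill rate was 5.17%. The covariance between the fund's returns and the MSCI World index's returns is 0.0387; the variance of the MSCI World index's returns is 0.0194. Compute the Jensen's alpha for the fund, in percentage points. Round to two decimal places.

β = Cov / Var = 0.0387 / 0.0194 = 1.9948
E[R] = Rf + β(Rm − Rf) = 5.17% + 1.9948 × (7.60% − 5.17%) = 10.0174%
α = Rp − E[R] = 23.43% − 10.0174% = 13.4126

13.41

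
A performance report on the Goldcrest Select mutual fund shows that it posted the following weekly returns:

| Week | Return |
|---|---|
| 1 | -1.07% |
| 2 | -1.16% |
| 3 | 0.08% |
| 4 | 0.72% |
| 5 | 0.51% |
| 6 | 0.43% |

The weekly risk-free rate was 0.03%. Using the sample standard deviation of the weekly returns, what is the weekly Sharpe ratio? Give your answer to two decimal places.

-0.14

μ = (-1.07 − 1.16 + 0.08 + 0.72 + 0.51 + 0.43) / 6 = -0.0817%
Sample σ = √[Σ(r − μ)² / 5] = √[3.4203 / 5] = √0.6841 = 0.8271%
Sharpe = (μ − rf) / σ = (-0.0817 − 0.03) / 0.8271 = -0.1117 / 0.8271 = -0.1351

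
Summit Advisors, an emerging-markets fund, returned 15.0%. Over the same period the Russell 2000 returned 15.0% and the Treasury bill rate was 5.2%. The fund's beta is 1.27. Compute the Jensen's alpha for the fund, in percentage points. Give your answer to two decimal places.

-2.65

CAPM expected return = Rf + β(Rm − Rf) = 5.2% + 1.27 × (15.0% − 5.2%) = 5.2 + 1.27 × 9.80 = 17.6460%
Jensen's α = Rp − E[R] = 15.0% − 17.6460% = -2.6460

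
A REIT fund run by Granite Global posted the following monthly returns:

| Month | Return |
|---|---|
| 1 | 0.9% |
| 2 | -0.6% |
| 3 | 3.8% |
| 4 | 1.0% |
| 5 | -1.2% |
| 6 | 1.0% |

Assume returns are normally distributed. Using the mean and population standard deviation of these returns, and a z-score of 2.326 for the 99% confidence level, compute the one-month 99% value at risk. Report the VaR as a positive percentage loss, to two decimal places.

μ = (0.9 − 0.6 + 3.8 + 1 − 1.2 + 1) / 6 = 0.8167%
Population σ = √[Σ(r − μ)² / 6] = √[15.0483 / 6] = √2.5081 = 1.5837%
VaR = −(μ − z·σ) = −(0.8167 − 2.326 × 1.5837) = −(-2.8670) = 2.8670%

2.87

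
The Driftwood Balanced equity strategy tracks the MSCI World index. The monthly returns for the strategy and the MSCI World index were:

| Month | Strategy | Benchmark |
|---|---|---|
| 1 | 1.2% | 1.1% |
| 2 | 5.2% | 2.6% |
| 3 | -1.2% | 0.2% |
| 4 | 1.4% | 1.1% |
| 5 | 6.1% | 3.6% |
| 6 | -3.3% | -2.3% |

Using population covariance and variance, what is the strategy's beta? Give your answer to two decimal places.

r̄p = 1.5667%,  r̄m = 1.0500%
Cov = Σ(rp − r̄p)(rm − r̄m) / 6 = 5.9700
Var(rm) = Σ(rm − r̄m)² / 6 = 3.4758
β = Cov / Var = 5.9700 / 3.4758 = 1.7176

1.72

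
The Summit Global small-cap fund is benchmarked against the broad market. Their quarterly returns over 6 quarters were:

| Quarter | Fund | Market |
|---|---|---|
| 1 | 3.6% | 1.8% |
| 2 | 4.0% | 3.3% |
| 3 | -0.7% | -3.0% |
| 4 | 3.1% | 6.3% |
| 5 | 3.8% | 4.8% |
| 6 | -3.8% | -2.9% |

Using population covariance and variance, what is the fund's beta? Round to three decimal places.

r̄p = 1.6667%,  r̄m = 1.7167%
Cov = Σ(rp − r̄p)(rm − r̄m) / 6 = 8.9006
Var(rm) = Σ(rm − r̄m)² / 6 = 12.7647
β = Cov / Var = 8.9006 / 12.7647 = 0.6973

0.697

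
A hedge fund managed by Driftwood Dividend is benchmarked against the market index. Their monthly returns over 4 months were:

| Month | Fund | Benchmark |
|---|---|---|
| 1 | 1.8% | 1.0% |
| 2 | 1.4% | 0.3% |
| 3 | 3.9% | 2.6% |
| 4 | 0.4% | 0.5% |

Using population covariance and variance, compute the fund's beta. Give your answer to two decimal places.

r̄p = 1.8750%,  r̄m = 1.1000%
Cov = Σ(rp − r̄p)(rm − r̄m) / 4 = 1.0775
Var(rm) = Σ(rm − r̄m)² / 4 = 0.8150
β = Cov / Var = 1.0775 / 0.8150 = 1.3221

1.32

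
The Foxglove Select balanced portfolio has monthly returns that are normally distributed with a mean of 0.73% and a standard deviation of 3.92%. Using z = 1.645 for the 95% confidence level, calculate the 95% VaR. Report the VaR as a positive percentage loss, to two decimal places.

VaR (as % loss) = −(μ − z·σ) = −(0.73% − 1.645 × 3.92%) = −(-5.7184%) = 5.7184%

5.72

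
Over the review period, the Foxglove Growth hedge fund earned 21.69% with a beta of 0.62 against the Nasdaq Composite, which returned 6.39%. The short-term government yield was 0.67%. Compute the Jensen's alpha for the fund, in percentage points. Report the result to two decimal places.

CAPM expected return = Rf + β(Rm − Rf) = 0.67% + 0.62 × (6.39% − 0.67%) = 0.67 + 0.62 × 5.72 = 4.2164%
Jensen's α = Rp − E[R] = 21.69% − 4.2164% = 17.4736

17.47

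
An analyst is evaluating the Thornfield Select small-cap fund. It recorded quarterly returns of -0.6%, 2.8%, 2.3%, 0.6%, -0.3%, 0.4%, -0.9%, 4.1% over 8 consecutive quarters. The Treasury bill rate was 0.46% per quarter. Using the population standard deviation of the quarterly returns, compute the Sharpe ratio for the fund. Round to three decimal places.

0.349

r̄ = (-0.6 + 2.8 + 2.3 + 0.6 − 0.3 + 0.4 − 0.9 + 4.1) / 8 = 8.40 / 8 = 1.0500%
Population σ = √[Σ(r − r̄)² / 8] = √[22.9000 / 8] = √2.8625 = 1.6919%
Sharpe = (r̄ − rf) / σ = (1.0500 − 0.46) / 1.6919 = 0.5900 / 1.6919 = 0.3487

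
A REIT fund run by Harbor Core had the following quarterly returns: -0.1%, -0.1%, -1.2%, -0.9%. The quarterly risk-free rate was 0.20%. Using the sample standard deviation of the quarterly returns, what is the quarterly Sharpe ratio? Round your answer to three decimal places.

-1.379

Mean return r̄ = -2.30 / 4 = -0.5750%
Sample std dev = √[0.9475 / 3] = 0.5620%
Sharpe = (r̄ − rf) / σ = (-0.5750 − 0.2) / 0.5620 = -0.7750 / 0.5620 = -1.3790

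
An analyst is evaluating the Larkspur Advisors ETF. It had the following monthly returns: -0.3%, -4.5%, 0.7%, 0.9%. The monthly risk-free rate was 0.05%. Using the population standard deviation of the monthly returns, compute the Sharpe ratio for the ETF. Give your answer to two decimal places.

Mean return r̄ = -3.20 / 4 = -0.8000%
Σ(r − r̄)² = 19.0800; population σ = √(19.0800/4) = 2.1840%
Sharpe = (r̄ − rf) / σ = (-0.8000 − 0.05) / 2.1840 = -0.8500 / 2.1840 = -0.3892

-0.39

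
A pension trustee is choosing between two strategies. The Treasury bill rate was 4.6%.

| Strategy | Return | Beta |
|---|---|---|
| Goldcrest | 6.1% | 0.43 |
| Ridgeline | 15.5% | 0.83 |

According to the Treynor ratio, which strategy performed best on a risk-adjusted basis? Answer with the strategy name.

Goldcrest: Treynor = (6.1% − 4.6%) / 0.43 = 3.488
Ridgeline: Treynor = (15.5% − 4.6%) / 0.83 = 13.133
Highest: Ridgeline (13.133).

Ridgeline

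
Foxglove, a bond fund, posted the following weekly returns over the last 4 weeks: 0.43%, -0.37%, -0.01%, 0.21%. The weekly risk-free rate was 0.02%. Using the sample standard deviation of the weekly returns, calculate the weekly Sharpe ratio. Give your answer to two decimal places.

0.13

Mean return r̄ = 0.260 / 4 = 0.0650%
Σ(r − r̄)² = (0.43 − 0.0650)² + (-0.37 − 0.0650)² + … = 0.3491
sample σ = √(0.3491 / 3) = √0.1164 = 0.3412%
Sharpe = (r̄ − rf) / σ = (0.0650 − 0.02) / 0.3412 = 0.0450 / 0.3412 = 0.1319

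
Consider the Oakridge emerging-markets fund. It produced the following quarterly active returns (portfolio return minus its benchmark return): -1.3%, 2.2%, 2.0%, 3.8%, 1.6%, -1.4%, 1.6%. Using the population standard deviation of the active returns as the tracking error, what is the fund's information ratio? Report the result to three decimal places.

μ = (-1.3 + 2.2 + 2 + 3.8 + 1.6 − 1.4 + 1.6) / 7 = 8.50 / 7 = 1.2143%
Population std dev = √[21.7286 / 7] = 1.7618%
IR = μ / tracking error = 1.2143 / 1.7618 = 0.6892

0.689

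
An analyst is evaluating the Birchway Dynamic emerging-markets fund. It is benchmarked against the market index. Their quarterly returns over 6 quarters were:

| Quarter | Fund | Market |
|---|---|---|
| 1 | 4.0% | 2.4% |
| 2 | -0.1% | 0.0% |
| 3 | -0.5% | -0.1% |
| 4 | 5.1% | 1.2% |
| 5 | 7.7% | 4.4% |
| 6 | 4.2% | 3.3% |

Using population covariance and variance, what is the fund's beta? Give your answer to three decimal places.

1.536

r̄p = 3.4000%,  r̄m = 1.8667%
Cov = Σ(rp − r̄p)(rm − r̄m) / 6 = 4.2383
Var(rm) = Σ(rm − r̄m)² / 6 = 2.7589
β = Cov / Var = 4.2383 / 2.7589 = 1.5362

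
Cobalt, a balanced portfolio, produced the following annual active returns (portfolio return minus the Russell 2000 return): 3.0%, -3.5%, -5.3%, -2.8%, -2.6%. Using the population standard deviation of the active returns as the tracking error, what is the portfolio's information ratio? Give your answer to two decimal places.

μ = (3 − 3.5 − 5.3 − 2.8 − 2.6) / 5 = -11.20 / 5 = -2.2400%
Population σ = √[Σ(r − μ)² / 5] = √[38.8520 / 5] = √7.7704 = 2.7875%
IR = μ / tracking error = -2.2400 / 2.7875 = -0.8036

-0.80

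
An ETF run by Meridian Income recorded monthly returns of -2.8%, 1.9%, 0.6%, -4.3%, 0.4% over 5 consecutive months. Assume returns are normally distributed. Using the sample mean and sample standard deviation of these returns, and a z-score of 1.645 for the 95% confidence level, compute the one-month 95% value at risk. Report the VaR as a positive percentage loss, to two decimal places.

5.11

r̄ = (-2.8 + 1.9 + 0.6 − 4.3 + 0.4) / 5 = -0.8400%
Σ(r − r̄)² = (-2.8 − (-0.8400))² + (1.9 − (-0.8400))² + … = 26.9320
sample σ = √(26.9320 / 4) = √6.7330 = 2.5948%
VaR = −(r̄ − z·σ) = −(-0.8400 − 1.645 × 2.5948) = −(-5.1084) = 5.1084%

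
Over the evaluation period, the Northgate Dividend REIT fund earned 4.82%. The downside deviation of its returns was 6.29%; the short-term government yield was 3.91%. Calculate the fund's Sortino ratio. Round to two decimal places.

0.14

Sortino = (Rp − Rf) / σd = (4.82% − 3.91%) / 6.29% = 0.91% / 6.29% = 0.1447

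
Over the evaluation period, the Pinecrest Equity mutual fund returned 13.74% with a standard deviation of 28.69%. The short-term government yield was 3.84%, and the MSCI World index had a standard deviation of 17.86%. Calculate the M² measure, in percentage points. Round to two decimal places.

Sharpe = (Rp − Rf) / σp = (13.74% − 3.84%) / 28.69% = 0.3451
M² = Rf + Sharpe × σm = 3.84% + 0.3451 × 17.86% = 10.0035%

10.00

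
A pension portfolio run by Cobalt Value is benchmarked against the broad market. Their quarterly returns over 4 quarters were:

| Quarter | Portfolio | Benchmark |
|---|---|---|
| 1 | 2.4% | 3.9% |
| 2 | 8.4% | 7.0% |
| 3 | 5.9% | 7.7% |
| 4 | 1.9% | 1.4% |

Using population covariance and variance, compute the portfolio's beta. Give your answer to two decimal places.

0.91

r̄p = 4.6500%,  r̄m = 5.0000%
Cov = Σ(rp − r̄p)(rm − r̄m) / 4 = 5.8125
Var(rm) = Σ(rm − r̄m)² / 4 = 6.3650
β = Cov / Var = 5.8125 / 6.3650 = 0.9132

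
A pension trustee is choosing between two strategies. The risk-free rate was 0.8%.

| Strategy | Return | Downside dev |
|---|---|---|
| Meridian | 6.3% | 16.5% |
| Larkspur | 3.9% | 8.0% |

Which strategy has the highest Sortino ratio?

Larkspur

Meridian: Sortino ratio = (6.3% − 0.8%) / 16.5% = 0.333
Larkspur: Sortino ratio = (3.9% − 0.8%) / 8.0% = 0.388
Highest: Larkspur (0.388).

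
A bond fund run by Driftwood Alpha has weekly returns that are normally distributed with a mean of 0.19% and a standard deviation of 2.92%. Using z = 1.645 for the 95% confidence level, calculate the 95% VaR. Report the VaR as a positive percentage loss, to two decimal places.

4.61

VaR (as % loss) = −(μ − z·σ) = −(0.19% − 1.645 × 2.92%) = −(-4.6134%) = 4.6134%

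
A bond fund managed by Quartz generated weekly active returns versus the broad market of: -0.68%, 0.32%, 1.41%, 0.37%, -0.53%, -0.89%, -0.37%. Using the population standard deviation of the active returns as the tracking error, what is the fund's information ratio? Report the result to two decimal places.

r̄ = (-0.68 + 0.32 + 1.41 + 0.37 − 0.53 − 0.89 − 0.37) / 7 = -0.0529%
Population σ = √[Σ(r − r̄)² / 7] = √[3.8801 / 7] = √0.5543 = 0.7445%
IR = r̄ / tracking error = -0.0529 / 0.7445 = -0.0711

-0.07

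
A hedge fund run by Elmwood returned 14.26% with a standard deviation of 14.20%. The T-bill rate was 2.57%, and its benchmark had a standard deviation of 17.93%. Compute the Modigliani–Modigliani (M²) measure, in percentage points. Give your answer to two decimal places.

17.33

Sharpe = (Rp − Rf) / σp = (14.26% − 2.57%) / 14.20% = 0.8232
M² = Rf + Sharpe × σm = 2.57% + 0.8232 × 17.93% = 17.3300%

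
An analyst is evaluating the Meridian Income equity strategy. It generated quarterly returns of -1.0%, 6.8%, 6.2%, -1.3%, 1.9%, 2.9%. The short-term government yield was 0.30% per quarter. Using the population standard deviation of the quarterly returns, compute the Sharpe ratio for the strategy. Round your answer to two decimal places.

0.73

μ = (-1 + 6.8 + 6.2 − 1.3 + 1.9 + 2.9) / 6 = 15.50 / 6 = 2.5833%
Σ(r − μ)² = 59.3483; population σ = √(59.3483/6) = 3.1451%
Sharpe = (μ − rf) / σ = (2.5833 − 0.3) / 3.1451 = 2.2833 / 3.1451 = 0.7260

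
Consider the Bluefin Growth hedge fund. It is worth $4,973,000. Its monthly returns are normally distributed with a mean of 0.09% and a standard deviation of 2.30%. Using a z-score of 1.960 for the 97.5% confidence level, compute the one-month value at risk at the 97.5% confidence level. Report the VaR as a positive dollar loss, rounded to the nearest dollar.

$219,707

Return at the 97.5% tail: μ − z·σ = 0.09% − 1.960 × 2.30% = 0.09 − 4.5080 = -4.4180%
VaR = −(-4.4180%) × $4,973,000 = 4.4180% × $4,973,000 = $219,707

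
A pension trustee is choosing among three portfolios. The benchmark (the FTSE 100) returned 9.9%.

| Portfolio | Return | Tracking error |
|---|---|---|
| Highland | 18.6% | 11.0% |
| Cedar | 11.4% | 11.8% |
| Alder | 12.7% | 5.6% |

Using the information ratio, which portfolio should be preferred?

Highland: IR = (18.6% − 9.9%) / 11.0% = 0.791
Cedar: IR = (11.4% − 9.9%) / 11.8% = 0.127
Alder: IR = (12.7% − 9.9%) / 5.6% = 0.500
Highest: Highland (0.791).

Highland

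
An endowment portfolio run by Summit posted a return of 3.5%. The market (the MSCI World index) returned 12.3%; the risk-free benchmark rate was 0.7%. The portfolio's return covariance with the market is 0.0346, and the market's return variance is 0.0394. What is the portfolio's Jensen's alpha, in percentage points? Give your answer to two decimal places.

β = Cov / Var = 0.0346 / 0.0394 = 0.8782
E[R] = Rf + β(Rm − Rf) = 0.7% + 0.8782 × (12.3% − 0.7%) = 10.8871%
α = Rp − E[R] = 3.5% − 10.8871% = -7.3871

-7.39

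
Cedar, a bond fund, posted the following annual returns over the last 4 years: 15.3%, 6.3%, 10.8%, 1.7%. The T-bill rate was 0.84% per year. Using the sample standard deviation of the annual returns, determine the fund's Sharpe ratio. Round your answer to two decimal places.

1.31

r̄ = (15.3 + 6.3 + 10.8 + 1.7) / 4 = 8.5250%
Sample std dev = √[102.6075 / 3] = 5.8483%
Sharpe = (r̄ − rf) / σ = (8.5250 − 0.84) / 5.8483 = 7.6850 / 5.8483 = 1.3141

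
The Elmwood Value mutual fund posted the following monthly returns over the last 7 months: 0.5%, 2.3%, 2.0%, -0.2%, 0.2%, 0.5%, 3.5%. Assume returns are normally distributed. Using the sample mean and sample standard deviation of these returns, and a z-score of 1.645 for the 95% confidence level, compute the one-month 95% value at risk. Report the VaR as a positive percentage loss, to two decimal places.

Mean return r̄ = 8.80 / 7 = 1.2571%
Sample σ = √[Σ(r − r̄)² / 6] = √[11.0571 / 6] = √1.8429 = 1.3575%
VaR = −(r̄ − z·σ) = −(1.2571 − 1.645 × 1.3575) = −(-0.9760) = 0.9760%

0.98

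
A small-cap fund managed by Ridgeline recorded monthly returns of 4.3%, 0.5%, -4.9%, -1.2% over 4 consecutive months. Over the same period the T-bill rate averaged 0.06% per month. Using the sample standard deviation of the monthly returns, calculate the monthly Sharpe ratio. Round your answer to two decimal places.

-0.10

r̄ = (4.3 + 0.5 − 4.9 − 1.2) / 4 = -1.30 / 4 = -0.3250%
Σ(r − r̄)² = 43.7675; sample σ = √(43.7675/3) = 3.8196%
Sharpe = (r̄ − rf) / σ = (-0.3250 − 0.06) / 3.8196 = -0.3850 / 3.8196 = -0.1008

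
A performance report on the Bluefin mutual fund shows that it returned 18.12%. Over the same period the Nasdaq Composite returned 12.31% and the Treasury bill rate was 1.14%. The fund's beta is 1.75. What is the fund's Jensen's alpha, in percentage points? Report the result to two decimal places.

-2.57

CAPM expected return = Rf + β(Rm − Rf) = 1.14% + 1.75 × (12.31% − 1.14%) = 1.14 + 1.75 × 11.17 = 20.6875%
Jensen's α = Rp − E[R] = 18.12% − 20.6875% = -2.5675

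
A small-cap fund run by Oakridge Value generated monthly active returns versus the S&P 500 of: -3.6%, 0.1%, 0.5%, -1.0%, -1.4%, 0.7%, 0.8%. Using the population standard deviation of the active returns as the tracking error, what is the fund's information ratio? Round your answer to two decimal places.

-0.38

μ = (-3.6 + 0.1 + 0.5 − 1 − 1.4 + 0.7 + 0.8) / 7 = -0.5571%
Population std dev = √[15.1371 / 7] = 1.4705%
IR = μ / tracking error = -0.5571 / 1.4705 = -0.3789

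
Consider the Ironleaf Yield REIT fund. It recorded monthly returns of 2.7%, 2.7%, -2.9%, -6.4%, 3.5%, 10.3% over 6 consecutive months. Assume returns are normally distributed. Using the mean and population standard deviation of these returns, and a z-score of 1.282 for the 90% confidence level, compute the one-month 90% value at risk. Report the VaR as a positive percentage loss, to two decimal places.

r̄ = (2.7 + 2.7 − 2.9 − 6.4 + 3.5 + 10.3) / 6 = 1.6500%
Population std dev = √[165.9550 / 6] = 5.2592%
VaR = −(r̄ − z·σ) = −(1.6500 − 1.282 × 5.2592) = −(-5.0923) = 5.0923%

5.09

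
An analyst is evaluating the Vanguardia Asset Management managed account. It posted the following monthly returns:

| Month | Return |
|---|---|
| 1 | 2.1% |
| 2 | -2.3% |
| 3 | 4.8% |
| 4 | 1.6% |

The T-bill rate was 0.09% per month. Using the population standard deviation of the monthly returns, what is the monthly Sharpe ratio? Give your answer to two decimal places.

0.58

r̄ = (2.1 − 2.3 + 4.8 + 1.6) / 4 = 1.5500%
Population std dev = √[25.6900 / 4] = 2.5343%
Sharpe = (r̄ − rf) / σ = (1.5500 − 0.09) / 2.5343 = 1.4600 / 2.5343 = 0.5761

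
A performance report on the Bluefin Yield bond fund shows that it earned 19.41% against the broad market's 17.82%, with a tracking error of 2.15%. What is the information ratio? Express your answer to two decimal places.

IR = (Rp − Rb) / TE = (19.41% − 17.82%) / 2.15% = 1.59% / 2.15% = 0.7395

0.74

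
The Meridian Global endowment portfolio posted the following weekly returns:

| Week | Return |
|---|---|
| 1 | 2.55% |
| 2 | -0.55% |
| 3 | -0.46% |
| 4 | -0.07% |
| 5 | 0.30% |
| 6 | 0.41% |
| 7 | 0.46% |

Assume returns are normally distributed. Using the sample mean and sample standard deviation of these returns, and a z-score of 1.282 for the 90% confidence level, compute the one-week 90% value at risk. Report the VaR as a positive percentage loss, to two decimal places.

μ = (2.55 − 0.55 − 0.46 − 0.07 + 0.3 + 0.41 + 0.46) / 7 = 2.640 / 7 = 0.3771%
Σ(r − μ)² = (2.55 − 0.3771)² + (-0.55 − 0.3771)² + (-0.46 − 0.3771)² + … = 6.4955
σ = √[6.4955 / 6] = 1.0405%
VaR = −(μ − z·σ) = −(0.3771 − 1.282 × 1.0405) = −(-0.9568) = 0.9568%

0.96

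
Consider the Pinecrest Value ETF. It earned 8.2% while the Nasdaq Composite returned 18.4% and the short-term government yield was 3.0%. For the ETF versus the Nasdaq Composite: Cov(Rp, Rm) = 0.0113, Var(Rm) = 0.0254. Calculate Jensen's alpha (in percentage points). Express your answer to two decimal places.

-1.65

β = Cov / Var = 0.0113 / 0.0254 = 0.4449
E[R] = Rf + β(Rm − Rf) = 3.0% + 0.4449 × (18.4% − 3.0%) = 9.8515%
α = Rp − E[R] = 8.2% − 9.8515% = -1.6515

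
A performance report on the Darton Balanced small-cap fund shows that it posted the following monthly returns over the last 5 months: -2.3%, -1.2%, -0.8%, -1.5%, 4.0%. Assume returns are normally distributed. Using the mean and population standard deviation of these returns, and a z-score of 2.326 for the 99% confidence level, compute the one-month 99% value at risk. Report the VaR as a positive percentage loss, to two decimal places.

5.56

μ = (-2.3 − 1.2 − 0.8 − 1.5 + 4) / 5 = -1.80 / 5 = -0.3600%
Σ(r − μ)² = (-2.3 − (-0.3600))² + (-1.2 − (-0.3600))² + (-0.8 − (-0.3600))² + … = 24.9720
population σ = √(24.9720 / 5) = √4.9944 = 2.2348%
VaR = −(μ − z·σ) = −(-0.3600 − 2.326 × 2.2348) = −(-5.5581) = 5.5581%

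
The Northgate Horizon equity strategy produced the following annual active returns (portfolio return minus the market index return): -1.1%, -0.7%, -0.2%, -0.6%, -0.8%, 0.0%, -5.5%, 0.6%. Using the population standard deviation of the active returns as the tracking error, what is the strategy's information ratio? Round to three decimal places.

r̄ = (-1.1 − 0.7 − 0.2 − 0.6 − 0.8 + 0 − 5.5 + 0.6) / 8 = -8.30 / 8 = -1.0375%
Population σ = √[Σ(r − r̄)² / 8] = √[24.7388 / 8] = √3.0924 = 1.7585%
IR = r̄ / tracking error = -1.0375 / 1.7585 = -0.5900

-0.590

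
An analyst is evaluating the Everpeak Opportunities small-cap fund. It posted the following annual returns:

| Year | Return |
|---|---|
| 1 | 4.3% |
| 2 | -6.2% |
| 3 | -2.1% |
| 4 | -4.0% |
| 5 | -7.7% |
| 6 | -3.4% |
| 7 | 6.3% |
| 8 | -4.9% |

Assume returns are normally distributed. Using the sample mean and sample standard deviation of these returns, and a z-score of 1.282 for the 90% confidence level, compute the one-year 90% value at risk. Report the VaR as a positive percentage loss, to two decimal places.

Mean return μ = -17.70 / 8 = -2.2125%
Sample std dev = √[172.7288 / 7] = 4.9674%
VaR = −(μ − z·σ) = −(-2.2125 − 1.282 × 4.9674) = −(-8.5807) = 8.5807%

8.58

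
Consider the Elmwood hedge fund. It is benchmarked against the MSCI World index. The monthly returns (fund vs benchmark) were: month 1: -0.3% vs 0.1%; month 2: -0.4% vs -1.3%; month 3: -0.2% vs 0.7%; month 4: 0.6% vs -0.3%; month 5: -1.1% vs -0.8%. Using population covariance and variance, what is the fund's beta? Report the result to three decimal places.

0.250

r̄p = -0.2800%,  r̄m = -0.3200%
Cov = Σ(rp − r̄p)(rm − r̄m) / 5 = 0.1204
Var(rm) = Σ(rm − r̄m)² / 5 = 0.4816
β = Cov / Var = 0.1204 / 0.4816 = 0.2500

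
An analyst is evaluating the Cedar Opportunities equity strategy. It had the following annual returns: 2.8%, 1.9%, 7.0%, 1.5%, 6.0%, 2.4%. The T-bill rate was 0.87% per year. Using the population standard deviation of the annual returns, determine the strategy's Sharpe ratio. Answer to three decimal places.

Mean return μ = 21.60 / 6 = 3.6000%
Σ(r − μ)² = (2.8 − 3.6000)² + (1.9 − 3.6000)² + (7 − 3.6000)² + … = 26.7000
σ = √[26.7000 / 6] = 2.1095%
Sharpe = (μ − rf) / σ = (3.6000 − 0.87) / 2.1095 = 2.7300 / 2.1095 = 1.2941

1.294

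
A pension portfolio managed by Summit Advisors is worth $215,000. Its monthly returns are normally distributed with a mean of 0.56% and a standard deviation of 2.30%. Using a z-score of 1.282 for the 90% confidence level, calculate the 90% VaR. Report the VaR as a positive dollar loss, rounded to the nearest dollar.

Return at the 90% tail: μ − z·σ = 0.56% − 1.282 × 2.30% = 0.56 − 2.9486 = -2.3886%
VaR = −(-2.3886%) × $215,000 = 2.3886% × $215,000 = $5,135

$5,135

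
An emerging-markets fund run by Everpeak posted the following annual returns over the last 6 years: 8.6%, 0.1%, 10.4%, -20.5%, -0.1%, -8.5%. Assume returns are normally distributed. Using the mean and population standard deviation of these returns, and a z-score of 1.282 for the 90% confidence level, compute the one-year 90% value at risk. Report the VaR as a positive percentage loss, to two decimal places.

Mean return μ = -10.00 / 6 = -1.6667%
Population σ = √[Σ(r − μ)² / 6] = √[657.9733 / 6] = √109.6622 = 10.4720%
VaR = −(μ − z·σ) = −(-1.6667 − 1.282 × 10.4720) = −(-15.0918) = 15.0918%

15.09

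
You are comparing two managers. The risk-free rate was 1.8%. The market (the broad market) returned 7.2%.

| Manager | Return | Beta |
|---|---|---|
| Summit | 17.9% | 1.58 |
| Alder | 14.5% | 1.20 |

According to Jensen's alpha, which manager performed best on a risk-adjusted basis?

Summit

Summit: α = 17.9% − [1.8% + 1.58 × (7.2% − 1.8%)] = 7.568
Alder: α = 14.5% − [1.8% + 1.20 × (7.2% − 1.8%)] = 6.220
Highest: Summit (7.568).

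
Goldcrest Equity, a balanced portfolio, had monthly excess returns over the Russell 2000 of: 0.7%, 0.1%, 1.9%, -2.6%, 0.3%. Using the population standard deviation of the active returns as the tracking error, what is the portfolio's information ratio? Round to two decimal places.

0.05

r̄ = (0.7 + 0.1 + 1.9 − 2.6 + 0.3) / 5 = 0.0800%
Σ(r − r̄)² = (0.7 − 0.0800)² + (0.1 − 0.0800)² + … = 10.9280
population σ = √(10.9280 / 5) = √2.1856 = 1.4784%
IR = r̄ / tracking error = 0.0800 / 1.4784 = 0.0541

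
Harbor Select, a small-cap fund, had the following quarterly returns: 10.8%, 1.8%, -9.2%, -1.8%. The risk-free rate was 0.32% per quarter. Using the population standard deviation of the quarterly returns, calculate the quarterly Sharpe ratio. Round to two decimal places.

0.01

r̄ = (10.8 + 1.8 − 9.2 − 1.8) / 4 = 0.4000%
Σ(r − r̄)² = 207.1200; population σ = √(207.1200/4) = 7.1958%
Sharpe = (r̄ − rf) / σ = (0.4000 − 0.32) / 7.1958 = 0.0800 / 7.1958 = 0.0111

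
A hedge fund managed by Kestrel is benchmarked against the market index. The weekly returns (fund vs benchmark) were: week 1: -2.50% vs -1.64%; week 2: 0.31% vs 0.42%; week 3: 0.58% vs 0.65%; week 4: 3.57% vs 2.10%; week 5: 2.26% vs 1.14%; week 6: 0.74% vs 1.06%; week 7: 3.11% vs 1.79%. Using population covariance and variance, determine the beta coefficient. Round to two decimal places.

r̄p = 1.1529%,  r̄m = 0.7886%
Cov = Σ(rp − r̄p)(rm − r̄m) / 7 = 2.0954
Var(rm) = Σ(rm − r̄m)² / 7 = 1.2818
β = Cov / Var = 2.0954 / 1.2818 = 1.6347

1.63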